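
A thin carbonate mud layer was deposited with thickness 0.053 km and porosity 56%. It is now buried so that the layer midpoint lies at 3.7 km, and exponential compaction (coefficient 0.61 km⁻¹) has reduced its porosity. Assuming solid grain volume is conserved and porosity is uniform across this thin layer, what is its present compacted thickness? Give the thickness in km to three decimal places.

0.025 km

Porosity at 3.7 km: φ = 0.56·exp(−0.61×3.7) = 0.0586
Solid-volume conservation: h(1−φ) = h₀(1−φ₀) ⇒ h = h₀·(1−φ₀)/(1−φ)
h = 0.053 × (1 − 0.56)/(1 − 0.0586) = 0.053 × 0.4674 = 0.0248 km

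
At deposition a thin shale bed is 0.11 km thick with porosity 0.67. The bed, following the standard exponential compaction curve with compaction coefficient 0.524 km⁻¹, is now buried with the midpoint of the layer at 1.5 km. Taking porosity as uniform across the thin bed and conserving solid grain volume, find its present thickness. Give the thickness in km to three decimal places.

0.052 km

Porosity at 1.5 km: φ = 0.67·exp(−0.524×1.5) = 0.3053
Solid-volume conservation: h(1−φ) = h₀(1−φ₀) ⇒ h = h₀·(1−φ₀)/(1−φ)
h = 0.11 × (1 − 0.67)/(1 − 0.3053) = 0.11 × 0.4750 = 0.0523 km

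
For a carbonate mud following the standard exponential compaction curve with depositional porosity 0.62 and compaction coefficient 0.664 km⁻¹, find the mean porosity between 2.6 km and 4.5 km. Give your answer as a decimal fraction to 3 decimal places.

⟨φ⟩ = (1/(Z₂−Z₁)) ∫ φ₀ e^(−βZ) dZ = φ₀·(e^(−β·Z₁) − e^(−β·Z₂)) / (β·(Z₂−Z₁))
e^(−0.664×2.6) = 0.1779; e^(−0.664×4.5) = 0.0504
⟨φ⟩ = 0.62 × (0.1779 − 0.0504) / (0.664 × 1.9) = 0.62 × 0.1011 = 0.0627

0.063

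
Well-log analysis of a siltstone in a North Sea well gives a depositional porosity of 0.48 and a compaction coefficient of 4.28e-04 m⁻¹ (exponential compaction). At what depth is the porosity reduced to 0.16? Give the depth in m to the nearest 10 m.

Working in km (1 km = 1000 m; k in km⁻¹ = k in m⁻¹ × 1000):
Invert Athy's law: z = ln(n₀/n) / k
z = ln(0.48/0.16) / 0.428 = ln(3) / 0.428 = 1.0986 / 0.428 = 2.567 km

2570 m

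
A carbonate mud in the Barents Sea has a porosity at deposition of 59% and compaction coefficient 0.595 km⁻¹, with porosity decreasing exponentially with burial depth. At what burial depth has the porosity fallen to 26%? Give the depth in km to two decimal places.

1.38 km

Invert Athy's law: Z = ln(phi₀/phi) / c
Z = ln(0.59/0.26) / 0.595 = ln(2.269) / 0.595 = 0.8194 / 0.595 = 1.377 km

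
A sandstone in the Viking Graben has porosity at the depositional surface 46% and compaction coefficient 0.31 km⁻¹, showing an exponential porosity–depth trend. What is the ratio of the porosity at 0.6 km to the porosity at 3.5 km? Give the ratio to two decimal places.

phi(Z₁)/phi(Z₂) = e^(−β·Z₁)/e^(−β·Z₂) = e^{β(Z₂−Z₁)}
= exp(0.31 × 2.9) = exp(0.899) = 2.4571

2.46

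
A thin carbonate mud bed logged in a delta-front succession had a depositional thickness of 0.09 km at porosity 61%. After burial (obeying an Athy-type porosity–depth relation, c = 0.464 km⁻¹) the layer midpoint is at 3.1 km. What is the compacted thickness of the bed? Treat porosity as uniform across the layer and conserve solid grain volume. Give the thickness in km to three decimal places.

0.041 km

Porosity at 3.1 km: phi = 0.61·exp(−0.464×3.1) = 0.1448
Solid-volume conservation: h(1−phi) = h₀(1−phi₀) ⇒ h = h₀·(1−phi₀)/(1−phi)
h = 0.09 × (1 − 0.61)/(1 − 0.1448) = 0.09 × 0.4560 = 0.0410 km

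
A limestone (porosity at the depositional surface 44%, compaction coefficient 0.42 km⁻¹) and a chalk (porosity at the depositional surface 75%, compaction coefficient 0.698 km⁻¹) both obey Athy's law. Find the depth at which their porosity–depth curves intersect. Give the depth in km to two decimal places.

Set phi₀ₐ e^(−βₐZ) = phi₀ᵦ e^(−βᵦZ) ⇒ ln(phi₀ₐ/phi₀ᵦ) = (βₐ − βᵦ)·Z
Z = ln(0.44/0.75) / (0.42 − 0.698) = -0.5333 / -0.278 = 1.918 km

1.92 km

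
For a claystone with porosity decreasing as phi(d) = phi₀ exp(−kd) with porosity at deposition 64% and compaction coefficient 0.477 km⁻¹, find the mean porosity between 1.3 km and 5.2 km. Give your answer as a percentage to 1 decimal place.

⟨phi⟩ = (1/(d₂−d₁)) ∫ phi₀ e^(−kd) dd = phi₀·(e^(−k·d₁) − e^(−k·d₂)) / (k·(d₂−d₁))
e^(−0.477×1.3) = 0.5379; e^(−0.477×5.2) = 0.0837
⟨phi⟩ = 0.64 × (0.5379 − 0.0837) / (0.477 × 3.9) = 0.64 × 0.2441 = 0.1563

15.6%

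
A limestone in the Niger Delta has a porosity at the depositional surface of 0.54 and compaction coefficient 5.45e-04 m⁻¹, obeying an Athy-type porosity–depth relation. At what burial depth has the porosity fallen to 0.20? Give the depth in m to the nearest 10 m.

1820 m

Working in km (1 km = 1000 m; c in km⁻¹ = c in m⁻¹ × 1000):
Invert Athy's law: z = ln(phi₀/phi) / c
z = ln(0.54/0.2) / 0.545 = ln(2.7) / 0.545 = 0.9933 / 0.545 = 1.822 km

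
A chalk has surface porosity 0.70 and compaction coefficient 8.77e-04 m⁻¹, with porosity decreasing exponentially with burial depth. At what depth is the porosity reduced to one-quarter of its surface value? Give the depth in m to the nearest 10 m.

1580 m

Working in km (1 km = 1000 m; β in km⁻¹ = β in m⁻¹ × 1000):
φ/φ₀ = 1/4 ⇒ exp(−β·z) = 1/4 ⇒ z = ln(4) / β
z = 1.3863 / 0.877 = 1.581 km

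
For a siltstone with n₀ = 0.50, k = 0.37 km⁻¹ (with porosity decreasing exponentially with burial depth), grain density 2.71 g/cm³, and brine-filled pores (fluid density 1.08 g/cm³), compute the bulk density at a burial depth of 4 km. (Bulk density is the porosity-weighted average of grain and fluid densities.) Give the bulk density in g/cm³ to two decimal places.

2.52 g/cm³

Porosity at depth: n = 0.5·exp(−0.37×4) = 0.5×0.2276 = 0.1138
Bulk density: ρ_b = (1−n)ρ_g + n·ρ_f = 0.8862×2.71 + 0.1138×1.08
       = 2.402 + 0.123 = 2.524 g/cm³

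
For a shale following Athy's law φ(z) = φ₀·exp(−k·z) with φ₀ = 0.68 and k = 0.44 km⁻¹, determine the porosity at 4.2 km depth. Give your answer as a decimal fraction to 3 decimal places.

φ = φ₀·exp(−k·z) = 0.68 × exp(−0.44 × 4.2) = 0.68 × exp(−1.848)
  = 0.68 × 0.1576 = 0.1071

0.107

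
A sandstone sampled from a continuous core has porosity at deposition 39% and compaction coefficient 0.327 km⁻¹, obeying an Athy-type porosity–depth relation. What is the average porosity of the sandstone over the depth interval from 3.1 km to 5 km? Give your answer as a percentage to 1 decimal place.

10.5%

⟨n⟩ = (1/(z₂−z₁)) ∫ n₀ e^(−kz) dz = n₀·(e^(−k·z₁) − e^(−k·z₂)) / (k·(z₂−z₁))
e^(−0.327×3.1) = 0.3629; e^(−0.327×5) = 0.1950
⟨n⟩ = 0.39 × (0.3629 − 0.1950) / (0.327 × 1.9) = 0.39 × 0.2703 = 0.1054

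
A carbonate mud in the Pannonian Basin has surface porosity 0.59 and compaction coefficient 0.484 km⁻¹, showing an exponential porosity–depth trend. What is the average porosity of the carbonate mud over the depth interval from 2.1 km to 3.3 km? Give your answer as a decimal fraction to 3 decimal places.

⟨n⟩ = (1/(d₂−d₁)) ∫ n₀ e^(−kd) dd = n₀·(e^(−k·d₁) − e^(−k·d₂)) / (k·(d₂−d₁))
e^(−0.484×2.1) = 0.3619; e^(−0.484×3.3) = 0.2025
⟨n⟩ = 0.59 × (0.3619 − 0.2025) / (0.484 × 1.2) = 0.59 × 0.2745 = 0.1620

0.162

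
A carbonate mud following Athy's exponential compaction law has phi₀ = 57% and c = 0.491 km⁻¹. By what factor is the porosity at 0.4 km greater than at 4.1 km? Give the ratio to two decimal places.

6.15

phi(d₁)/phi(d₂) = e^(−c·d₁)/e^(−c·d₂) = e^{c(d₂−d₁)}
= exp(0.491 × 3.7) = exp(1.817) = 6.1515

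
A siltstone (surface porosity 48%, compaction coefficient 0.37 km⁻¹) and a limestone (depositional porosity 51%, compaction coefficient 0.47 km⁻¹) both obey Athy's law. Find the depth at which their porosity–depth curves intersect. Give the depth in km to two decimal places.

Set φ₀ₐ e^(−cₐZ) = φ₀ᵦ e^(−cᵦZ) ⇒ ln(φ₀ₐ/φ₀ᵦ) = (cₐ − cᵦ)·Z
Z = ln(0.48/0.51) / (0.37 − 0.47) = -0.0606 / -0.1 = 0.606 km

0.61 km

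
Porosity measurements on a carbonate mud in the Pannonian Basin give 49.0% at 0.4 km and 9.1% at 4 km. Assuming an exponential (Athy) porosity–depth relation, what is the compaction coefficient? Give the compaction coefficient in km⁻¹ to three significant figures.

Athy: φ(z) = φ₀ e^(−kz) ⇒ φ₁/φ₂ = e^{k(z₂−z₁)} ⇒ k = ln(φ₁/φ₂)/(z₂−z₁)
k = ln(0.49/0.091) / (4 − 0.4) = ln(5.385) / 3.6 = 1.6835 / 3.6 = 0.4677 km⁻¹

0.468 km⁻¹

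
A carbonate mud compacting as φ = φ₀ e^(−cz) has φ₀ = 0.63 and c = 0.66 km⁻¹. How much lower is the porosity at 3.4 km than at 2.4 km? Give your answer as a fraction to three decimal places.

φ(2.4) = 0.63·e^(−0.66×2.4) = 0.1292
φ(3.4) = 0.63·e^(−0.66×3.4) = 0.0668
Δφ = 0.1292 − 0.0668 = 0.0624

0.062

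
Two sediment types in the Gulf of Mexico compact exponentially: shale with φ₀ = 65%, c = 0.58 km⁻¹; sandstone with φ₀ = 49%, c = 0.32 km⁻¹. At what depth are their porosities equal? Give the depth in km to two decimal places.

Set φ₀ₐ e^(−cₐz) = φ₀ᵦ e^(−cᵦz) ⇒ ln(φ₀ₐ/φ₀ᵦ) = (cₐ − cᵦ)·z
z = ln(0.65/0.49) / (0.58 − 0.32) = 0.2826 / 0.26 = 1.087 km

1.09 km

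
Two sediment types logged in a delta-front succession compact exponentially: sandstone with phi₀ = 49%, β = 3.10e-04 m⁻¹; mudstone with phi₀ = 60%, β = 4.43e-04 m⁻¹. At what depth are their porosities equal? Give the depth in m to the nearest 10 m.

Working in km (1 km = 1000 m; β in km⁻¹ = β in m⁻¹ × 1000):
Set phi₀ₐ e^(−βₐd) = phi₀ᵦ e^(−βᵦd) ⇒ ln(phi₀ₐ/phi₀ᵦ) = (βₐ − βᵦ)·d
d = ln(0.49/0.6) / (0.31 − 0.443) = -0.2025 / -0.133 = 1.523 km

1520 m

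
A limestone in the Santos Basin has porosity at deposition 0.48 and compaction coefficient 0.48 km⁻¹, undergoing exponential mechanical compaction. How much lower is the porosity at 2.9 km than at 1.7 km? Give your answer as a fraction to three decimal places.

0.093

phi(1.7) = 0.48·e^(−0.48×1.7) = 0.2123
phi(2.9) = 0.48·e^(−0.48×2.9) = 0.1193
Δphi = 0.2123 − 0.1193 = 0.0929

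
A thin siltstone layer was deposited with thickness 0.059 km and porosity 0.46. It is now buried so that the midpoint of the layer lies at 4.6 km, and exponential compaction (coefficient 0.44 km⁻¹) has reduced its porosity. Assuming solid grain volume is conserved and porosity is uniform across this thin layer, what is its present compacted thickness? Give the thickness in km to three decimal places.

Porosity at 4.6 km: φ = 0.46·exp(−0.44×4.6) = 0.0608
Solid-volume conservation: h(1−φ) = h₀(1−φ₀) ⇒ h = h₀·(1−φ₀)/(1−φ)
h = 0.059 × (1 − 0.46)/(1 − 0.0608) = 0.059 × 0.5749 = 0.0339 km

0.034 km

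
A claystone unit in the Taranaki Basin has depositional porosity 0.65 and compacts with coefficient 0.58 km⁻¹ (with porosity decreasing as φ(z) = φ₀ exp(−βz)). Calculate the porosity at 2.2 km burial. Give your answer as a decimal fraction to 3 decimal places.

0.181

φ = φ₀·exp(−β·z) = 0.65 × exp(−0.58 × 2.2) = 0.65 × exp(−1.276)
  = 0.65 × 0.2792 = 0.1814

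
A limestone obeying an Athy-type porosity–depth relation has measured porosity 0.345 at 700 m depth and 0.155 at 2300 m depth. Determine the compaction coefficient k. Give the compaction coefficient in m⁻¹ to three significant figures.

Working in km (1 km = 1000 m; k in km⁻¹ = k in m⁻¹ × 1000):
Athy: n(d) = n₀ e^(−kd) ⇒ n₁/n₂ = e^{k(d₂−d₁)} ⇒ k = ln(n₁/n₂)/(d₂−d₁)
k = ln(0.345/0.155) / (2.3 − 0.7) = ln(2.226) / 1.6 = 0.8001 / 1.6 = 0.5001 km⁻¹

0.000500 m⁻¹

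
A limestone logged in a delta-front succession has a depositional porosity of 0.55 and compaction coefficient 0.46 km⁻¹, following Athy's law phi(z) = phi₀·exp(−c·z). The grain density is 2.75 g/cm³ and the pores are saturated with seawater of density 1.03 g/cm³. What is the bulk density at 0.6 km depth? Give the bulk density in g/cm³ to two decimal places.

Porosity at depth: phi = 0.55·exp(−0.46×0.6) = 0.55×0.7588 = 0.4173
Bulk density: ρ_b = (1−phi)ρ_g + phi·ρ_f = 0.5827×2.75 + 0.4173×1.03
       = 1.602 + 0.430 = 2.032 g/cm³

2.03 g/cm³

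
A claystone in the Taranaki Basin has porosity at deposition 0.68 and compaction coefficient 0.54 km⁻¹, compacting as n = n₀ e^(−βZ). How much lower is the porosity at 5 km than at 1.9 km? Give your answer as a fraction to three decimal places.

0.198

n(1.9) = 0.68·e^(−0.54×1.9) = 0.2437
n(5) = 0.68·e^(−0.54×5) = 0.0457
Δn = 0.2437 − 0.0457 = 0.1980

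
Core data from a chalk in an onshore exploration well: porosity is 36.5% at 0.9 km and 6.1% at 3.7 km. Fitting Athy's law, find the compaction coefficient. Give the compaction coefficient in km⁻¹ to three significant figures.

0.639 km⁻¹

Athy: φ(Z) = φ₀ e^(−βZ) ⇒ φ₁/φ₂ = e^{β(Z₂−Z₁)} ⇒ β = ln(φ₁/φ₂)/(Z₂−Z₁)
β = ln(0.365/0.061) / (3.7 − 0.9) = ln(5.984) / 2.8 = 1.7890 / 2.8 = 0.6389 km⁻¹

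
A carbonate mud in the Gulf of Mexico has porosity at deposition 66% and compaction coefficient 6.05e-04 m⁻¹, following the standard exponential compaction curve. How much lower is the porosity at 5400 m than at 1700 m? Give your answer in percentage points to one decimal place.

21.1 percentage points

Working in km (1 km = 1000 m; k in km⁻¹ = k in m⁻¹ × 1000):
phi(1.7) = 0.66·e^(−0.605×1.7) = 0.2360
phi(5.4) = 0.66·e^(−0.605×5.4) = 0.0252
Δphi = 0.2360 − 0.0252 = 0.2108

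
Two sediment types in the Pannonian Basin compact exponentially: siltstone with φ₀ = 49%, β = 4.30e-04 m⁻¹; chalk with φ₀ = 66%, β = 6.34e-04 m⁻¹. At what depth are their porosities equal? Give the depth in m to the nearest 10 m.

1460 m

Working in km (1 km = 1000 m; β in km⁻¹ = β in m⁻¹ × 1000):
Set φ₀ₐ e^(−βₐd) = φ₀ᵦ e^(−βᵦd) ⇒ ln(φ₀ₐ/φ₀ᵦ) = (βₐ − βᵦ)·d
d = ln(0.49/0.66) / (0.43 − 0.634) = -0.2978 / -0.204 = 1.460 km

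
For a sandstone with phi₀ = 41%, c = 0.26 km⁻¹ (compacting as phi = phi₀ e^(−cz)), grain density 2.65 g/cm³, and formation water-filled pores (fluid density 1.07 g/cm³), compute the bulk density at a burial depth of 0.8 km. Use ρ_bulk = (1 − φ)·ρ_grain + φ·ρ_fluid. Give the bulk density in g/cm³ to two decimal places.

2.12 g/cm³

Porosity at depth: phi = 0.41·exp(−0.26×0.8) = 0.41×0.8122 = 0.3330
Bulk density: ρ_b = (1−phi)ρ_g + phi·ρ_f = 0.6670×2.65 + 0.3330×1.07
       = 1.768 + 0.356 = 2.124 g/cm³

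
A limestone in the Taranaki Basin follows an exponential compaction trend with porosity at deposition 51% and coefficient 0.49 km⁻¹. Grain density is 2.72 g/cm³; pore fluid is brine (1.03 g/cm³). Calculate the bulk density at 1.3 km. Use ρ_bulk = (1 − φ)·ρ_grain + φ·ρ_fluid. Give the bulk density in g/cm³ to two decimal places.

Porosity at depth: φ = 0.51·exp(−0.49×1.3) = 0.51×0.5289 = 0.2697
Bulk density: ρ_b = (1−φ)ρ_g + φ·ρ_f = 0.7303×2.72 + 0.2697×1.03
       = 1.986 + 0.278 = 2.264 g/cm³

2.26 g/cm³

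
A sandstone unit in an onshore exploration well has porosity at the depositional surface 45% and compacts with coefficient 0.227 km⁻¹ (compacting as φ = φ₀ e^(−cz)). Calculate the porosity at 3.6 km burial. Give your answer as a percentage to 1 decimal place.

19.9%

φ = φ₀·exp(−c·z) = 0.45 × exp(−0.227 × 3.6) = 0.45 × exp(−0.8172)
  = 0.45 × 0.4417 = 0.1987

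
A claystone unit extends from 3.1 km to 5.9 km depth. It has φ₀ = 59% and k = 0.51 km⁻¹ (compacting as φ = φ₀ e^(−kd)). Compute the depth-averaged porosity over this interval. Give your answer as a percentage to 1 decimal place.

6.5%

⟨φ⟩ = (1/(d₂−d₁)) ∫ φ₀ e^(−kd) dd = φ₀·(e^(−k·d₁) − e^(−k·d₂)) / (k·(d₂−d₁))
e^(−0.51×3.1) = 0.2058; e^(−0.51×5.9) = 0.0493
⟨φ⟩ = 0.59 × (0.2058 − 0.0493) / (0.51 × 2.8) = 0.59 × 0.1095 = 0.0646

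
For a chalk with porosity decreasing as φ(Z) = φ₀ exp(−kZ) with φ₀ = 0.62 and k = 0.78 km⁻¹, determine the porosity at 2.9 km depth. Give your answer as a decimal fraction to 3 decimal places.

0.065

φ = φ₀·exp(−k·Z) = 0.62 × exp(−0.78 × 2.9) = 0.62 × exp(−2.262)
  = 0.62 × 0.1041 = 0.0646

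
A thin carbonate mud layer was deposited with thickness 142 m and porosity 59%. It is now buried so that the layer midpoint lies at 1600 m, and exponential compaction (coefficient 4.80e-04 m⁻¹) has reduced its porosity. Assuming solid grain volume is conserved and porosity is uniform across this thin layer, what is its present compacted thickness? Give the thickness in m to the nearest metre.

80 m

Working in km (1 km = 1000 m; c in km⁻¹ = c in m⁻¹ × 1000):
Porosity at 1.6 km: φ = 0.59·exp(−0.48×1.6) = 0.2737
Solid-volume conservation: h(1−φ) = h₀(1−φ₀) ⇒ h = h₀·(1−φ₀)/(1−φ)
h = 0.142 × (1 − 0.59)/(1 − 0.2737) = 0.142 × 0.5645 = 0.0802 km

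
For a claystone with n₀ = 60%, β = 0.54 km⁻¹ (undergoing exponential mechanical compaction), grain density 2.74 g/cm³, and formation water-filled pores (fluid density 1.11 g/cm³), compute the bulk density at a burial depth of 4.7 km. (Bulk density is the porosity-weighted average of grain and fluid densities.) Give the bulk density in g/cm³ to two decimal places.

Porosity at depth: n = 0.6·exp(−0.54×4.7) = 0.6×0.0790 = 0.0474
Bulk density: ρ_b = (1−n)ρ_g + n·ρ_f = 0.9526×2.74 + 0.0474×1.11
       = 2.610 + 0.053 = 2.663 g/cm³

2.66 g/cm³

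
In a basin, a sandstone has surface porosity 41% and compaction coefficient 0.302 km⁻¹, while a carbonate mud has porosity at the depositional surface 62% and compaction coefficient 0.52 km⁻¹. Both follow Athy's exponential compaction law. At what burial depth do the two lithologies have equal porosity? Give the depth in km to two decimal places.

1.90 km

Set φ₀ₐ e^(−cₐz) = φ₀ᵦ e^(−cᵦz) ⇒ ln(φ₀ₐ/φ₀ᵦ) = (cₐ − cᵦ)·z
z = ln(0.41/0.62) / (0.302 − 0.52) = -0.4136 / -0.218 = 1.897 km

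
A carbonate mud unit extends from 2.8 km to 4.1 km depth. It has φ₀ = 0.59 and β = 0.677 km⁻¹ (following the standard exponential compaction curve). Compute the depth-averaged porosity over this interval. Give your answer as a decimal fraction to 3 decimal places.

⟨φ⟩ = (1/(d₂−d₁)) ∫ φ₀ e^(−βd) dd = φ₀·(e^(−β·d₁) − e^(−β·d₂)) / (β·(d₂−d₁))
e^(−0.677×2.8) = 0.1502; e^(−0.677×4.1) = 0.0623
⟨φ⟩ = 0.59 × (0.1502 − 0.0623) / (0.677 × 1.3) = 0.59 × 0.0999 = 0.0589

0.059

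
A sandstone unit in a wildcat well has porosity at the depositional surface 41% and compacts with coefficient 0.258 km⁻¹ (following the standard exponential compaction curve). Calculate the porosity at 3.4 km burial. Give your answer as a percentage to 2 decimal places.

17.05%

phi = phi₀·exp(−c·Z) = 0.41 × exp(−0.258 × 3.4) = 0.41 × exp(−0.8772)
  = 0.41 × 0.4159 = 0.1705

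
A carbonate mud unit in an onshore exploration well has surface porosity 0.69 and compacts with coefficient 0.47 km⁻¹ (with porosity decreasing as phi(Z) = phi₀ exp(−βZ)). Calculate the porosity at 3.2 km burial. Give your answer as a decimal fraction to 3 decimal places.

phi = phi₀·exp(−β·Z) = 0.69 × exp(−0.47 × 3.2) = 0.69 × exp(−1.504)
  = 0.69 × 0.2222 = 0.1533

0.153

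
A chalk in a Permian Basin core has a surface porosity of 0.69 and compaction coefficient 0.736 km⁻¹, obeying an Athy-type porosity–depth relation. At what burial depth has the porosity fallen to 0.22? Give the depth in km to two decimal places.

Invert Athy's law: d = ln(phi₀/phi) / β
d = ln(0.69/0.22) / 0.736 = ln(3.136) / 0.736 = 1.1431 / 0.736 = 1.553 km

1.55 km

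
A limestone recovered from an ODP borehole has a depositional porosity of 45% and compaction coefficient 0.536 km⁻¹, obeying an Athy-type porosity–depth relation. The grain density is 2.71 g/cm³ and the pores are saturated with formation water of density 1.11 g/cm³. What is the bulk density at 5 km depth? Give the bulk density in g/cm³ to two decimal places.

2.66 g/cm³

Porosity at depth: φ = 0.45·exp(−0.536×5) = 0.45×0.0686 = 0.0309
Bulk density: ρ_b = (1−φ)ρ_g + φ·ρ_f = 0.9691×2.71 + 0.0309×1.11
       = 2.626 + 0.034 = 2.661 g/cm³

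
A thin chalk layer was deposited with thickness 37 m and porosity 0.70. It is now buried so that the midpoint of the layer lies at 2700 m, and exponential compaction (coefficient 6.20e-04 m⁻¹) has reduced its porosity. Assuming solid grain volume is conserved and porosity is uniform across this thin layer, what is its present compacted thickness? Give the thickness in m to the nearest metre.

13 m

Working in km (1 km = 1000 m; β in km⁻¹ = β in m⁻¹ × 1000):
Porosity at 2.7 km: phi = 0.7·exp(−0.62×2.7) = 0.1312
Solid-volume conservation: h(1−phi) = h₀(1−phi₀) ⇒ h = h₀·(1−phi₀)/(1−phi)
h = 0.037 × (1 − 0.7)/(1 − 0.1312) = 0.037 × 0.3453 = 0.0128 km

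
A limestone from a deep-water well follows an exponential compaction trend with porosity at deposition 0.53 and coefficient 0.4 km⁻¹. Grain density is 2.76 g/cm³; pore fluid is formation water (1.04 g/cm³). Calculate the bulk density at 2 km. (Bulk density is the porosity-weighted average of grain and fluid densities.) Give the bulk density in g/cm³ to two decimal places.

2.35 g/cm³

Porosity at depth: φ = 0.53·exp(−0.4×2) = 0.53×0.4493 = 0.2381
Bulk density: ρ_b = (1−φ)ρ_g + φ·ρ_f = 0.7619×2.76 + 0.2381×1.04
       = 2.103 + 0.248 = 2.350 g/cm³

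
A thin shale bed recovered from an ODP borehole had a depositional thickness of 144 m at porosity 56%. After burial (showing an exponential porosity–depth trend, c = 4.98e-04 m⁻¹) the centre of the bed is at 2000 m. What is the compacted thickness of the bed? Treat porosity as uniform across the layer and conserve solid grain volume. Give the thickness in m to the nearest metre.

Working in km (1 km = 1000 m; c in km⁻¹ = c in m⁻¹ × 1000):
Porosity at 2 km: φ = 0.56·exp(−0.498×2) = 0.2068
Solid-volume conservation: h(1−φ) = h₀(1−φ₀) ⇒ h = h₀·(1−φ₀)/(1−φ)
h = 0.144 × (1 − 0.56)/(1 − 0.2068) = 0.144 × 0.5547 = 0.0799 km

80 m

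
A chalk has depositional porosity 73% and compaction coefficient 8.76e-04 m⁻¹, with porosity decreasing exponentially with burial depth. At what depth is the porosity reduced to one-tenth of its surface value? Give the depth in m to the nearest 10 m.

2630 m

Working in km (1 km = 1000 m; k in km⁻¹ = k in m⁻¹ × 1000):
n/n₀ = 1/10 ⇒ exp(−k·d) = 1/10 ⇒ d = ln(10) / k
d = 2.3026 / 0.876 = 2.629 km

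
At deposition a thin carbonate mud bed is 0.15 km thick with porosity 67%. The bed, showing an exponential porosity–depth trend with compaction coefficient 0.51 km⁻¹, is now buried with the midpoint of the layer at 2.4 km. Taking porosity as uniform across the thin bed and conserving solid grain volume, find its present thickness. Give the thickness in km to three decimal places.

Porosity at 2.4 km: n = 0.67·exp(−0.51×2.4) = 0.1970
Solid-volume conservation: h(1−n) = h₀(1−n₀) ⇒ h = h₀·(1−n₀)/(1−n)
h = 0.15 × (1 − 0.67)/(1 − 0.1970) = 0.15 × 0.4110 = 0.0616 km

0.062 km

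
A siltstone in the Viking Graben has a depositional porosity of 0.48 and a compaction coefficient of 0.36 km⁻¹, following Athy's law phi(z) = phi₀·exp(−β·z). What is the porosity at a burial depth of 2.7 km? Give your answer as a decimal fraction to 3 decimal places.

phi = phi₀·exp(−β·z) = 0.48 × exp(−0.36 × 2.7) = 0.48 × exp(−0.972)
  = 0.48 × 0.3783 = 0.1816

0.182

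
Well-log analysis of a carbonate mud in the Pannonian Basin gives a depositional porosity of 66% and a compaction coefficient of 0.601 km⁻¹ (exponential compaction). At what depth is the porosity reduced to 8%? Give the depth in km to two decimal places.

3.51 km

Invert Athy's law: z = ln(phi₀/phi) / c
z = ln(0.66/0.08) / 0.601 = ln(8.25) / 0.601 = 2.1102 / 0.601 = 3.511 km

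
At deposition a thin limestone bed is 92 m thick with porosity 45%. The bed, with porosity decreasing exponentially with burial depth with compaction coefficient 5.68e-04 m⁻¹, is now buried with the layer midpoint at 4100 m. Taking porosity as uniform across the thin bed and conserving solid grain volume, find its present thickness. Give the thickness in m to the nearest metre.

53 m

Working in km (1 km = 1000 m; k in km⁻¹ = k in m⁻¹ × 1000):
Porosity at 4.1 km: n = 0.45·exp(−0.568×4.1) = 0.0438
Solid-volume conservation: h(1−n) = h₀(1−n₀) ⇒ h = h₀·(1−n₀)/(1−n)
h = 0.092 × (1 − 0.45)/(1 − 0.0438) = 0.092 × 0.5752 = 0.0529 km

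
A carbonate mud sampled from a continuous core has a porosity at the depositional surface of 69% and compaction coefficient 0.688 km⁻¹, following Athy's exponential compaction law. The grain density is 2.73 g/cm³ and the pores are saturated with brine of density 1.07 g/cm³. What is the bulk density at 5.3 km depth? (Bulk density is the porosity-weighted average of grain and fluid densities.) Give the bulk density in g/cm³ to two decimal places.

2.70 g/cm³

Porosity at depth: phi = 0.69·exp(−0.688×5.3) = 0.69×0.0261 = 0.0180
Bulk density: ρ_b = (1−phi)ρ_g + phi·ρ_f = 0.9820×2.73 + 0.0180×1.07
       = 2.681 + 0.019 = 2.700 g/cm³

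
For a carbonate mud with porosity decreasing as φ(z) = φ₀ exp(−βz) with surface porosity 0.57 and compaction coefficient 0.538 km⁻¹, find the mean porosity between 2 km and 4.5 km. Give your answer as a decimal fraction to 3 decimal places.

0.107

⟨φ⟩ = (1/(z₂−z₁)) ∫ φ₀ e^(−βz) dz = φ₀·(e^(−β·z₁) − e^(−β·z₂)) / (β·(z₂−z₁))
e^(−0.538×2) = 0.3410; e^(−0.538×4.5) = 0.0888
⟨φ⟩ = 0.57 × (0.3410 − 0.0888) / (0.538 × 2.5) = 0.57 × 0.1875 = 0.1068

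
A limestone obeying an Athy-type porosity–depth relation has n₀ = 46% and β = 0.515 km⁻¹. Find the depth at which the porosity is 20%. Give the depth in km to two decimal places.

Invert Athy's law: z = ln(n₀/n) / β
z = ln(0.46/0.2) / 0.515 = ln(2.3) / 0.515 = 0.8329 / 0.515 = 1.617 km

1.62 km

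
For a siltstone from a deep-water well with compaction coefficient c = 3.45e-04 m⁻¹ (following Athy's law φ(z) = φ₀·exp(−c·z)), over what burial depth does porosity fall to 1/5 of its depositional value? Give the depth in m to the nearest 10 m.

4670 m

Working in km (1 km = 1000 m; c in km⁻¹ = c in m⁻¹ × 1000):
φ/φ₀ = 1/5 ⇒ exp(−c·z) = 1/5 ⇒ z = ln(5) / c
z = 1.6094 / 0.345 = 4.665 km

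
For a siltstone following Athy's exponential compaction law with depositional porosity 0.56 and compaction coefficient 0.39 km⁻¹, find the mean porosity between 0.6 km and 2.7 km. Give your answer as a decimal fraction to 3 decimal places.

0.303

⟨n⟩ = (1/(z₂−z₁)) ∫ n₀ e^(−cz) dz = n₀·(e^(−c·z₁) − e^(−c·z₂)) / (c·(z₂−z₁))
e^(−0.39×0.6) = 0.7914; e^(−0.39×2.7) = 0.3489
⟨n⟩ = 0.56 × (0.7914 − 0.3489) / (0.39 × 2.1) = 0.56 × 0.5403 = 0.3025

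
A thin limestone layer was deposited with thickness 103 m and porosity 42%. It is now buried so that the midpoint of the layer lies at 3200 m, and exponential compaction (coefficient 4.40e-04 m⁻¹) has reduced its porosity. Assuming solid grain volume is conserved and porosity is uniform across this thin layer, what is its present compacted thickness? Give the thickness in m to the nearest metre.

Working in km (1 km = 1000 m; β in km⁻¹ = β in m⁻¹ × 1000):
Porosity at 3.2 km: n = 0.42·exp(−0.44×3.2) = 0.1027
Solid-volume conservation: h(1−n) = h₀(1−n₀) ⇒ h = h₀·(1−n₀)/(1−n)
h = 0.103 × (1 − 0.42)/(1 − 0.1027) = 0.103 × 0.6464 = 0.0666 km

67 m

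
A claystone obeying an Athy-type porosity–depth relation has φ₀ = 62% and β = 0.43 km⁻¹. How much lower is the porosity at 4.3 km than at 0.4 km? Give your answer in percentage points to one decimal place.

42.4 percentage points

φ(0.4) = 0.62·e^(−0.43×0.4) = 0.5220
φ(4.3) = 0.62·e^(−0.43×4.3) = 0.0976
Δφ = 0.5220 − 0.0976 = 0.4244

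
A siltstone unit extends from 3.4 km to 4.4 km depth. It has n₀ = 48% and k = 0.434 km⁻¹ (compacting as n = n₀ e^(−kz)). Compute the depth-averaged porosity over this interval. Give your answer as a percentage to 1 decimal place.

⟨n⟩ = (1/(z₂−z₁)) ∫ n₀ e^(−kz) dz = n₀·(e^(−k·z₁) − e^(−k·z₂)) / (k·(z₂−z₁))
e^(−0.434×3.4) = 0.2286; e^(−0.434×4.4) = 0.1481
⟨n⟩ = 0.48 × (0.2286 − 0.1481) / (0.434 × 1) = 0.48 × 0.1855 = 0.0890

8.9%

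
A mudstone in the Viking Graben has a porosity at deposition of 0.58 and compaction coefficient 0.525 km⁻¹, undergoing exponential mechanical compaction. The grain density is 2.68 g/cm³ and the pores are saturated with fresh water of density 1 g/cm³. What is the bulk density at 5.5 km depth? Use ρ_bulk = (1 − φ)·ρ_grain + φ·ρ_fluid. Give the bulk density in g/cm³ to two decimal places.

Porosity at depth: phi = 0.58·exp(−0.525×5.5) = 0.58×0.0557 = 0.0323
Bulk density: ρ_b = (1−phi)ρ_g + phi·ρ_f = 0.9677×2.68 + 0.0323×1
       = 2.593 + 0.032 = 2.626 g/cm³

2.63 g/cm³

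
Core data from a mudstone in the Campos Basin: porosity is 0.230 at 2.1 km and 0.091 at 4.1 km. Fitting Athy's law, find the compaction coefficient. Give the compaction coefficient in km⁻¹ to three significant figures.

Athy: phi(z) = phi₀ e^(−kz) ⇒ phi₁/phi₂ = e^{k(z₂−z₁)} ⇒ k = ln(phi₁/phi₂)/(z₂−z₁)
k = ln(0.23/0.091) / (4.1 − 2.1) = ln(2.527) / 2 = 0.9272 / 2 = 0.4636 km⁻¹

0.464 km⁻¹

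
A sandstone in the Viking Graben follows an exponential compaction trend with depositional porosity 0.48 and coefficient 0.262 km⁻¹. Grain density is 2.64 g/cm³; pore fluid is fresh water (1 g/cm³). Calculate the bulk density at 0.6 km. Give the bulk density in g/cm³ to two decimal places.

Porosity at depth: n = 0.48·exp(−0.262×0.6) = 0.48×0.8545 = 0.4102
Bulk density: ρ_b = (1−n)ρ_g + n·ρ_f = 0.5898×2.64 + 0.4102×1
       = 1.557 + 0.410 = 1.967 g/cm³

1.97 g/cm³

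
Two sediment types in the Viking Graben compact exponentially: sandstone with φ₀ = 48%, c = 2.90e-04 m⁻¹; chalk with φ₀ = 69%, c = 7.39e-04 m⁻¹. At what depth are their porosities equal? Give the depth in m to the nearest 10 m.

810 m

Working in km (1 km = 1000 m; c in km⁻¹ = c in m⁻¹ × 1000):
Set φ₀ₐ e^(−cₐZ) = φ₀ᵦ e^(−cᵦZ) ⇒ ln(φ₀ₐ/φ₀ᵦ) = (cₐ − cᵦ)·Z
Z = ln(0.48/0.69) / (0.29 − 0.739) = -0.3629 / -0.449 = 0.808 km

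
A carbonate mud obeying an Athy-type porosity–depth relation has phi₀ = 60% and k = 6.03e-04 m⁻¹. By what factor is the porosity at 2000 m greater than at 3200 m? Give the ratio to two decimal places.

2.06

Working in km (1 km = 1000 m; k in km⁻¹ = k in m⁻¹ × 1000):
phi(d₁)/phi(d₂) = e^(−k·d₁)/e^(−k·d₂) = e^{k(d₂−d₁)}
= exp(0.603 × 1.2) = exp(0.7236) = 2.0618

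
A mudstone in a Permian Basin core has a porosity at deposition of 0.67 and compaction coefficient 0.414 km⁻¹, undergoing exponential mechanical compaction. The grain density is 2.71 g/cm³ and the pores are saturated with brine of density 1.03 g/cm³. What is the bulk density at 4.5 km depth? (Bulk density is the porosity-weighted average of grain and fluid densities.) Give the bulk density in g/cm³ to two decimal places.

Porosity at depth: phi = 0.67·exp(−0.414×4.5) = 0.67×0.1552 = 0.1040
Bulk density: ρ_b = (1−phi)ρ_g + phi·ρ_f = 0.8960×2.71 + 0.1040×1.03
       = 2.428 + 0.107 = 2.535 g/cm³

2.54 g/cm³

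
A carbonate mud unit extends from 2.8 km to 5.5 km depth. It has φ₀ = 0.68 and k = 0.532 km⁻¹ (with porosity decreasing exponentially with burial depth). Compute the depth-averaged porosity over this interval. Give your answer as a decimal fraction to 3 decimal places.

0.081

⟨φ⟩ = (1/(d₂−d₁)) ∫ φ₀ e^(−kd) dd = φ₀·(e^(−k·d₁) − e^(−k·d₂)) / (k·(d₂−d₁))
e^(−0.532×2.8) = 0.2255; e^(−0.532×5.5) = 0.0536
⟨φ⟩ = 0.68 × (0.2255 − 0.0536) / (0.532 × 2.7) = 0.68 × 0.1196 = 0.0814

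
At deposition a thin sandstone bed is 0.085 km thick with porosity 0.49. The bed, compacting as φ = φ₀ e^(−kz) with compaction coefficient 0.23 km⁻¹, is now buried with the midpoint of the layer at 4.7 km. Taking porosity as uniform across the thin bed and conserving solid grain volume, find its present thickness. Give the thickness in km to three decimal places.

0.052 km

Porosity at 4.7 km: φ = 0.49·exp(−0.23×4.7) = 0.1662
Solid-volume conservation: h(1−φ) = h₀(1−φ₀) ⇒ h = h₀·(1−φ₀)/(1−φ)
h = 0.085 × (1 − 0.49)/(1 − 0.1662) = 0.085 × 0.6117 = 0.0520 km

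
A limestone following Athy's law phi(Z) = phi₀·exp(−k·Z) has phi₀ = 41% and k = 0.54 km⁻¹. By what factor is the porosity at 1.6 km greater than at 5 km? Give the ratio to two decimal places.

phi(Z₁)/phi(Z₂) = e^(−k·Z₁)/e^(−k·Z₂) = e^{k(Z₂−Z₁)}
= exp(0.54 × 3.4) = exp(1.836) = 6.2714

6.27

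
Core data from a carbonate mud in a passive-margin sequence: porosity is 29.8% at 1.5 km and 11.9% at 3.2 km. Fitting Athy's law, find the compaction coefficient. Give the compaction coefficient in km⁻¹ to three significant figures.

Athy: φ(Z) = φ₀ e^(−βZ) ⇒ φ₁/φ₂ = e^{β(Z₂−Z₁)} ⇒ β = ln(φ₁/φ₂)/(Z₂−Z₁)
β = ln(0.298/0.119) / (3.2 − 1.5) = ln(2.504) / 1.7 = 0.9180 / 1.7 = 0.54 km⁻¹

0.540 km⁻¹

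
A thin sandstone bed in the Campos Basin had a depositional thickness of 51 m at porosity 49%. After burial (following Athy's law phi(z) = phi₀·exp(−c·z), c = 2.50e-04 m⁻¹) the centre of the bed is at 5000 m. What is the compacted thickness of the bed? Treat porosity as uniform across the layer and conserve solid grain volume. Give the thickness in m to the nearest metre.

30 m

Working in km (1 km = 1000 m; c in km⁻¹ = c in m⁻¹ × 1000):
Porosity at 5 km: phi = 0.49·exp(−0.25×5) = 0.1404
Solid-volume conservation: h(1−phi) = h₀(1−phi₀) ⇒ h = h₀·(1−phi₀)/(1−phi)
h = 0.051 × (1 − 0.49)/(1 − 0.1404) = 0.051 × 0.5933 = 0.0303 km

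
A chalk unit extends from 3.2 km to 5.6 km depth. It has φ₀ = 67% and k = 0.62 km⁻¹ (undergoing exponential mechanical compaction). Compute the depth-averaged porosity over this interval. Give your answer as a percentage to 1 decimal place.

4.8%

⟨φ⟩ = (1/(z₂−z₁)) ∫ φ₀ e^(−kz) dz = φ₀·(e^(−k·z₁) − e^(−k·z₂)) / (k·(z₂−z₁))
e^(−0.62×3.2) = 0.1375; e^(−0.62×5.6) = 0.0311
⟨φ⟩ = 0.67 × (0.1375 − 0.0311) / (0.62 × 2.4) = 0.67 × 0.0715 = 0.0479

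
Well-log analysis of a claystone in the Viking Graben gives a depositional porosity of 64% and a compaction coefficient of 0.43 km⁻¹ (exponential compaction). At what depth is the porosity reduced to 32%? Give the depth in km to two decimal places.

1.61 km

Invert Athy's law: z = ln(φ₀/φ) / k
z = ln(0.64/0.32) / 0.43 = ln(2) / 0.43 = 0.6931 / 0.43 = 1.612 km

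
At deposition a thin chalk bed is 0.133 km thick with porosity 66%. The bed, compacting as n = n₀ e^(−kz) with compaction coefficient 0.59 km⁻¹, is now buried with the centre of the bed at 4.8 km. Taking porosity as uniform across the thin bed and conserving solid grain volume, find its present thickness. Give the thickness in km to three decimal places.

Porosity at 4.8 km: n = 0.66·exp(−0.59×4.8) = 0.0389
Solid-volume conservation: h(1−n) = h₀(1−n₀) ⇒ h = h₀·(1−n₀)/(1−n)
h = 0.133 × (1 − 0.66)/(1 − 0.0389) = 0.133 × 0.3538 = 0.0470 km

0.047 km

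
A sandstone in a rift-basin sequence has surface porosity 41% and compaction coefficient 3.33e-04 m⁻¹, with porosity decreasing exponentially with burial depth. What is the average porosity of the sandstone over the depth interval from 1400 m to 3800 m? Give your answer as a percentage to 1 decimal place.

Working in km (1 km = 1000 m; c in km⁻¹ = c in m⁻¹ × 1000):
⟨phi⟩ = (1/(d₂−d₁)) ∫ phi₀ e^(−cd) dd = phi₀·(e^(−c·d₁) − e^(−c·d₂)) / (c·(d₂−d₁))
e^(−0.333×1.4) = 0.6274; e^(−0.333×3.8) = 0.2821
⟨phi⟩ = 0.41 × (0.6274 − 0.2821) / (0.333 × 2.4) = 0.41 × 0.4320 = 0.1771

17.7%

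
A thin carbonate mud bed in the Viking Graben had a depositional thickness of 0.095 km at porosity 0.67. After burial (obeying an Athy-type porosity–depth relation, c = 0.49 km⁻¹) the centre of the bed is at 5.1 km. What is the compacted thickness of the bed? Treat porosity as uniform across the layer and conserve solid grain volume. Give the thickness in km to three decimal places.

Porosity at 5.1 km: φ = 0.67·exp(−0.49×5.1) = 0.0551
Solid-volume conservation: h(1−φ) = h₀(1−φ₀) ⇒ h = h₀·(1−φ₀)/(1−φ)
h = 0.095 × (1 − 0.67)/(1 − 0.0551) = 0.095 × 0.3492 = 0.0332 km

0.033 km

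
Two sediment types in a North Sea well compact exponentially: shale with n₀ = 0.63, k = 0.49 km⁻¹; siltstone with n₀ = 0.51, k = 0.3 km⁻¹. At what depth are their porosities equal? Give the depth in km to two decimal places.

1.11 km

Set n₀ₐ e^(−kₐd) = n₀ᵦ e^(−kᵦd) ⇒ ln(n₀ₐ/n₀ᵦ) = (kₐ − kᵦ)·d
d = ln(0.63/0.51) / (0.49 − 0.3) = 0.2113 / 0.19 = 1.112 km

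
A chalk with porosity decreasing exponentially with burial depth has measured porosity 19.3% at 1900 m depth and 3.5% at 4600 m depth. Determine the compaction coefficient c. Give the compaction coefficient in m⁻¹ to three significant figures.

0.000632 m⁻¹

Working in km (1 km = 1000 m; c in km⁻¹ = c in m⁻¹ × 1000):
Athy: phi(Z) = phi₀ e^(−cZ) ⇒ phi₁/phi₂ = e^{c(Z₂−Z₁)} ⇒ c = ln(phi₁/phi₂)/(Z₂−Z₁)
c = ln(0.193/0.035) / (4.6 − 1.9) = ln(5.514) / 2.7 = 1.7073 / 2.7 = 0.6323 km⁻¹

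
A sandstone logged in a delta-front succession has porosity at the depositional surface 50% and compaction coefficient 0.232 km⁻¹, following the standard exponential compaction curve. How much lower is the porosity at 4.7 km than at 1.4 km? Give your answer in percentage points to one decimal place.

19.3 percentage points

phi(1.4) = 0.5·e^(−0.232×1.4) = 0.3613
phi(4.7) = 0.5·e^(−0.232×4.7) = 0.1680
Δphi = 0.3613 − 0.1680 = 0.1933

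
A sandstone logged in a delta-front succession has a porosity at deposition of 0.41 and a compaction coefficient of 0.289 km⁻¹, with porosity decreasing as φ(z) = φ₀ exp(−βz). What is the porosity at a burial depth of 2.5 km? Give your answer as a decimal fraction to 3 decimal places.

φ = φ₀·exp(−β·z) = 0.41 × exp(−0.289 × 2.5) = 0.41 × exp(−0.7225)
  = 0.41 × 0.4855 = 0.1991

0.199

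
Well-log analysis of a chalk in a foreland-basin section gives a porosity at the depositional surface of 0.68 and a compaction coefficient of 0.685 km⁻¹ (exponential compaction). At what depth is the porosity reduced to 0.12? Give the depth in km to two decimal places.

2.53 km

Invert Athy's law: d = ln(phi₀/phi) / k
d = ln(0.68/0.12) / 0.685 = ln(5.667) / 0.685 = 1.7346 / 0.685 = 2.532 km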